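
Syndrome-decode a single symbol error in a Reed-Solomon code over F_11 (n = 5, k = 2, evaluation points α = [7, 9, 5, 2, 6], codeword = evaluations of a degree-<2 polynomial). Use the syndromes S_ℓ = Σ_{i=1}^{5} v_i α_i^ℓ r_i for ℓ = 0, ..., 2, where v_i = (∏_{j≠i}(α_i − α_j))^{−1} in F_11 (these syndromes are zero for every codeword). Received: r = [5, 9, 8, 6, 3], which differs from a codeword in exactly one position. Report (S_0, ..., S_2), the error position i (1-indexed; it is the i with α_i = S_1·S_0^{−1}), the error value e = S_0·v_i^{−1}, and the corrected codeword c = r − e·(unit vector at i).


S = (2, 10, 6), error at position 3, error magnitude e = 7, c = [5, 9, 1, 6, 3].

Step 1: column multipliers v_i = (∏_{j≠i}(α_i − α_j))^{−1} mod 11.
  i = 1 (α = 7): (7−9)(7−5)(7−2)(7−6) = (−2)·2·5·1 = −20 ≡ 2, so v_1 = 2^{−1} = 6 (mod 11).
  i = 2 (α = 9): (9−7)(9−5)(9−2)(9−6) = 2·4·7·3 = 168 ≡ 3, so v_2 = 3^{−1} = 4 (mod 11).
  i = 3 (α = 5): (5−7)(5−9)(5−2)(5−6) = (−2)·(−4)·3·(−1) = −24 ≡ 9, so v_3 = 9^{−1} = 5 (mod 11).
  i = 4 (α = 2): (2−7)(2−9)(2−5)(2−6) = (−5)·(−7)·(−3)·(−4) = 420 ≡ 2, so v_4 = 2^{−1} = 6 (mod 11).
  i = 5 (α = 6): (6−7)(6−9)(6−5)(6−2) = (−1)·(−3)·1·4 = 12 ≡ 1, so v_5 = 1^{−1} = 1 (mod 11).
  v = [6, 4, 5, 6, 1].
Step 2: syndromes of r = [5, 9, 8, 6, 3] (all sums mod 11).
  S_0 = Σ v_i r_i = 6·5 + 4·9 + 5·8 + 6·6 + 1·3 = 145 ≡ 2.
  S_1 = Σ v_i α_i r_i = 6·7·5 + 4·9·9 + 5·5·8 + 6·2·6 + 1·6·3 = 824 ≡ 10.
  α_i^2 mod 11 = [5, 4, 3, 4, 3].
  S_2 = Σ v_i α_i^2 r_i = 6·5·5 + 4·4·9 + 5·3·8 + 6·4·6 + 1·3·3 = 567 ≡ 6.
  S = (2, 10, 6) ≠ 0, so r is not a codeword (an error is present).
Step 3: locate the error. For a single error e at position i, S_ℓ = v_i·e·α_i^ℓ, so α_err = S_1/S_0.
  S_0^{−1} = 2^{−1} = 6 (mod 11), so α_err = 10·6 = 60 ≡ 5 = α_3. Error position i = 3.
  Consistency check: S_2/S_1 = 6·10 = 60 ≡ 5 = α_err ✓ (single-error assumption holds).
Step 4: error magnitude e = S_0/v_3 = S_0·∏_{j≠3}(α_3 − α_j) = 2·9 = 18 ≡ 7 (mod 11).
Step 5: correct position 3: c_3 = r_3 − e = 8 − 7 ≡ 1 (mod 11). Hence c = [5, 9, 1, 6, 3].
  Check: interpolating c through the α_i gives m(x) = 2 + 2·x (degree < 2) with m(α_i) = c_i for every i, so c is indeed a codeword.


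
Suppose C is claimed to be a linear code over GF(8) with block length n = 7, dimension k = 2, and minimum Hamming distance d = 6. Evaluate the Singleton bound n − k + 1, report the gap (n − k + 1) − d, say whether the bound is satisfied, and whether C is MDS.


Singleton RHS = n − k + 1 = 6, slack = 0, bound satisfied, MDS.

Singleton bound: d ≤ n − k + 1.
Here n = 7, k = 2, so n − k + 1 = 6.
Given d = 6, check d ≤ 6: YES.
Slack = (n − k + 1) − d = 0.
The code is MDS (slack = 0).
Description: the claimed parameters are [7, 2, 6]_8; such a code would be MDS (meets Singleton bound).


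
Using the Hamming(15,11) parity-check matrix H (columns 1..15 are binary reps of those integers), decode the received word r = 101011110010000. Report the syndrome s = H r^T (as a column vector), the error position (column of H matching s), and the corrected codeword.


s = (0, 1, 0, 1)^T, error position = 5, corrected codeword c = 101001110010000

Compute s = H r^T mod 2 one row at a time:
  s_1 = 1 + 0 + 0 + 1 + 0 + 0 + 0 + 0 = 2 ≡ 0 (mod 2).
  s_2 = 0 + 1 + 1 + 1 + 0 + 0 + 0 + 0 = 3 ≡ 1 (mod 2).
  s_3 = 0 + 1 + 1 + 1 + 0 + 1 + 0 + 0 = 4 ≡ 0 (mod 2).
  s_4 = 1 + 1 + 1 + 1 + 0 + 1 + 0 + 0 = 5 ≡ 1 (mod 2).
s = (0, 1, 0, 1)^T — this equals column 5 of H (binary 0101), so error is at position 5.
Correct: flip bit 5 of r = 101011110010000 to get c = 101001110010000.


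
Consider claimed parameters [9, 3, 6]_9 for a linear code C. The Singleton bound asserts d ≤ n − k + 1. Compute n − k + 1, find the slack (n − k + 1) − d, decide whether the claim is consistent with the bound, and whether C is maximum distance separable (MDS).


Singleton RHS = n − k + 1 = 7, slack = 1, bound satisfied, not MDS.

Singleton bound: d ≤ n − k + 1.
Here n = 9, k = 3, so n − k + 1 = 7.
Given d = 6, check d ≤ 7: YES.
Slack = (n − k + 1) − d = 1.
The code is NOT MDS (slack = 1 > 0).
Description: the claimed parameters are [9, 3, 6]_9; such a code would be non-MDS.


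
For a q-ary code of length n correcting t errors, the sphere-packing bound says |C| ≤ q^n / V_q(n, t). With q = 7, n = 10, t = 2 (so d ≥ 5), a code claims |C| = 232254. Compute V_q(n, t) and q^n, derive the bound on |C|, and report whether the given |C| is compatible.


V_q(n, t) = 1681, q^n = 282475249, Hamming bound = 168040, |C| = 232254 > bound (violated).

Step 1: Compute V_q(n, t) = Σ_{j=0}^2 C(n, j) (q−1)^j.
  j = 0: C(10,0)·(6)^0 = 1·1 = 1.
  j = 1: C(10,1)·(6)^1 = 10·6 = 60.
  j = 2: C(10,2)·(6)^2 = 45·36 = 1620.
  V_q(n, t) = 1 + 60 + 1620 = 1681.
Step 2: q^n = 7^10 = 282475249.
Step 3: Hamming bound ⌊q^n / V_q(n,t)⌋ = ⌊282475249/1681⌋ = 168040.
Step 4: Compare |C| = 232254 to 168040: violated.
The claimed |C| lies above the Hamming bound, so no 7-ary code of length 10 with d ≥ 5 can have 232254 codewords.


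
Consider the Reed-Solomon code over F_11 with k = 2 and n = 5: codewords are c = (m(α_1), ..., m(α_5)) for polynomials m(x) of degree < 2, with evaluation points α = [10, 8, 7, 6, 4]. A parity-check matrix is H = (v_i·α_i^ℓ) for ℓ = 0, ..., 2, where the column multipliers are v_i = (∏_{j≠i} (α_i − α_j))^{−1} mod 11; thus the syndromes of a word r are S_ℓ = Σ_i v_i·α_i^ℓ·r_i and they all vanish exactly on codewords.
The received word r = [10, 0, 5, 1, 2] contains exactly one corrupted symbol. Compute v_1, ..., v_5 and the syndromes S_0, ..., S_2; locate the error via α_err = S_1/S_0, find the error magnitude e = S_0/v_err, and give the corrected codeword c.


S = (6, 9, 8), error at position 3, error magnitude e = 10, c = [10, 0, 6, 1, 2].

Step 1: column multipliers v_i = (∏_{j≠i}(α_i − α_j))^{−1} mod 11.
  i = 1 (α = 10): (10−8)(10−7)(10−6)(10−4) = 2·3·4·6 = 144 ≡ 1, so v_1 = 1^{−1} = 1 (mod 11).
  i = 2 (α = 8): (8−10)(8−7)(8−6)(8−4) = (−2)·1·2·4 = −16 ≡ 6, so v_2 = 6^{−1} = 2 (mod 11).
  i = 3 (α = 7): (7−10)(7−8)(7−6)(7−4) = (−3)·(−1)·1·3 = 9 ≡ 9, so v_3 = 9^{−1} = 5 (mod 11).
  i = 4 (α = 6): (6−10)(6−8)(6−7)(6−4) = (−4)·(−2)·(−1)·2 = −16 ≡ 6, so v_4 = 6^{−1} = 2 (mod 11).
  i = 5 (α = 4): (4−10)(4−8)(4−7)(4−6) = (−6)·(−4)·(−3)·(−2) = 144 ≡ 1, so v_5 = 1^{−1} = 1 (mod 11).
  v = [1, 2, 5, 2, 1].
Step 2: syndromes of r = [10, 0, 5, 1, 2] (all sums mod 11).
  S_0 = Σ v_i r_i = 1·10 + 2·0 + 5·5 + 2·1 + 1·2 = 39 ≡ 6.
  S_1 = Σ v_i α_i r_i = 1·10·10 + 2·8·0 + 5·7·5 + 2·6·1 + 1·4·2 = 295 ≡ 9.
  α_i^2 mod 11 = [1, 9, 5, 3, 5].
  S_2 = Σ v_i α_i^2 r_i = 1·1·10 + 2·9·0 + 5·5·5 + 2·3·1 + 1·5·2 = 151 ≡ 8.
  S = (6, 9, 8) ≠ 0, so r is not a codeword (an error is present).
Step 3: locate the error. For a single error e at position i, S_ℓ = v_i·e·α_i^ℓ, so α_err = S_1/S_0.
  S_0^{−1} = 6^{−1} = 2 (mod 11), so α_err = 9·2 = 18 ≡ 7 = α_3. Error position i = 3.
  Consistency check: S_2/S_1 = 8·5 = 40 ≡ 7 = α_err ✓ (single-error assumption holds).
Step 4: error magnitude e = S_0/v_3 = S_0·∏_{j≠3}(α_3 − α_j) = 6·9 = 54 ≡ 10 (mod 11).
Step 5: correct position 3: c_3 = r_3 − e = 5 − 10 ≡ 6 (mod 11). Hence c = [10, 0, 6, 1, 2].
  Check: interpolating c through the α_i gives m(x) = 4 + 5·x (degree < 2) with m(α_i) = c_i for every i, so c is indeed a codeword.


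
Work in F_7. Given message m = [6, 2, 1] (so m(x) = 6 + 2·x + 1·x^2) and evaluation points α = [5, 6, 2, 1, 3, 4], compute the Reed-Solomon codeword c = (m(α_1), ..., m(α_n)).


c = [6, 5, 0, 2, 0, 2]

Message polynomial: m(x) = 6 + 2·x + 1·x^2 (mod 7).
For each evaluation point α_i, compute m(α_i) mod 7:
  α_1 = 5: Horner steps 1 → 0 → 6, so m(5) = 6.
  α_2 = 6: Horner steps 1 → 1 → 5, so m(6) = 5.
  α_3 = 2: Horner steps 1 → 4 → 0, so m(2) = 0.
  α_4 = 1: Horner steps 1 → 3 → 2, so m(1) = 2.
  α_5 = 3: Horner steps 1 → 5 → 0, so m(3) = 0.
  α_6 = 4: Horner steps 1 → 6 → 2, so m(4) = 2.
Codeword c = [6, 5, 0, 2, 0, 2] ∈ F_7^6.


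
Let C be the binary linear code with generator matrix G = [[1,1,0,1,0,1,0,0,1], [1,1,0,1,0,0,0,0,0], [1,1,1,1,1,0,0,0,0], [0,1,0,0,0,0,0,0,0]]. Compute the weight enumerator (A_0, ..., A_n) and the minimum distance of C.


Weight distribution: A_0 = 1, A_1 = 1, A_2 = 3, A_3 = 3, A_4 = 3, A_5 = 3, A_6 = 1, A_7 = 1. Minimum distance d = 1.

Enumerate all 2^4 = 16 messages m ∈ F_2^4.
For each, compute codeword c = mG in F_2^9, then tally its weight.
  m = 0000 → c = 000000000, weight = 0.
  m = 1000 → c = 110101001, weight = 5.
  m = 0100 → c = 110100000, weight = 3.
  m = 1100 → c = 000001001, weight = 2.
  m = 0010 → c = 111110000, weight = 5.
  m = 1010 → c = 001011001, weight = 4.
  m = 0110 → c = 001010000, weight = 2.
  m = 1110 → c = 111111001, weight = 7.
  m = 0001 → c = 010000000, weight = 1.
  m = 1001 → c = 100101001, weight = 4.
  m = 0101 → c = 100100000, weight = 2.
  m = 1101 → c = 010001001, weight = 3.
  m = 0011 → c = 101110000, weight = 4.
  m = 1011 → c = 011011001, weight = 5.
  m = 0111 → c = 011010000, weight = 3.
  m = 1111 → c = 101111001, weight = 6.
Tally weights:
  weight 0: 1 codewords.
  weight 1: 1 codewords.
  weight 2: 3 codewords.
  weight 3: 3 codewords.
  weight 4: 3 codewords.
  weight 5: 3 codewords.
  weight 6: 1 codewords.
  weight 7: 1 codewords.
Minimum distance d = smallest w > 0 with A_w > 0 = 1.
Sanity: Σ A_w = 16 = 2^4 = 16 ✓.


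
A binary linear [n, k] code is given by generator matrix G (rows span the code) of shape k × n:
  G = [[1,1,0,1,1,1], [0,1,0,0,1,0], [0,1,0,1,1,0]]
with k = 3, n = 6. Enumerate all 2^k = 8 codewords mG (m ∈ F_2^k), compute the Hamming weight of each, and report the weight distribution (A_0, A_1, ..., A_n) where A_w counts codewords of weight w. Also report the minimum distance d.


Weight distribution: A_0 = 1, A_1 = 1, A_2 = 2, A_3 = 2, A_4 = 1, A_5 = 1. Minimum distance d = 1.

Enumerate all 2^3 = 8 messages m ∈ F_2^3.
For each, compute codeword c = mG in F_2^6, then tally its weight.
  m = 000 → c = 000000, weight = 0.
  m = 100 → c = 110111, weight = 5.
  m = 010 → c = 010010, weight = 2.
  m = 110 → c = 100101, weight = 3.
  m = 001 → c = 010110, weight = 3.
  m = 101 → c = 100001, weight = 2.
  m = 011 → c = 000100, weight = 1.
  m = 111 → c = 110011, weight = 4.
Tally weights:
  weight 0: 1 codewords.
  weight 1: 1 codewords.
  weight 2: 2 codewords.
  weight 3: 2 codewords.
  weight 4: 1 codewords.
  weight 5: 1 codewords.
Minimum distance d = smallest w > 0 with A_w > 0 = 1.
Sanity: Σ A_w = 8 = 2^3 = 8 ✓.


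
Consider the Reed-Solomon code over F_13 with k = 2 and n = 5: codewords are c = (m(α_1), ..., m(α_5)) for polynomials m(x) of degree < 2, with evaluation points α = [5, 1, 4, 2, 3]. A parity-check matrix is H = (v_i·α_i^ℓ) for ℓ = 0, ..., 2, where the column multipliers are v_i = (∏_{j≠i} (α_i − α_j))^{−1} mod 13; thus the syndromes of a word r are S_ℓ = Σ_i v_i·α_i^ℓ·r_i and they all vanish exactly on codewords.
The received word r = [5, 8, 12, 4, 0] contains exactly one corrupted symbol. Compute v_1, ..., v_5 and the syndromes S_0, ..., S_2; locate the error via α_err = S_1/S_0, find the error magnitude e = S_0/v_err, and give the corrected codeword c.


S = (6, 11, 5), error at position 3, error magnitude e = 3, c = [5, 8, 9, 4, 0].

Step 1: column multipliers v_i = (∏_{j≠i}(α_i − α_j))^{−1} mod 13.
  i = 1 (α = 5): (5−1)(5−4)(5−2)(5−3) = 4·1·3·2 = 24 ≡ 11, so v_1 = 11^{−1} = 6 (mod 13).
  i = 2 (α = 1): (1−5)(1−4)(1−2)(1−3) = (−4)·(−3)·(−1)·(−2) = 24 ≡ 11, so v_2 = 11^{−1} = 6 (mod 13).
  i = 3 (α = 4): (4−5)(4−1)(4−2)(4−3) = (−1)·3·2·1 = −6 ≡ 7, so v_3 = 7^{−1} = 2 (mod 13).
  i = 4 (α = 2): (2−5)(2−1)(2−4)(2−3) = (−3)·1·(−2)·(−1) = −6 ≡ 7, so v_4 = 7^{−1} = 2 (mod 13).
  i = 5 (α = 3): (3−5)(3−1)(3−4)(3−2) = (−2)·2·(−1)·1 = 4 ≡ 4, so v_5 = 4^{−1} = 10 (mod 13).
  v = [6, 6, 2, 2, 10].
Step 2: syndromes of r = [5, 8, 12, 4, 0] (all sums mod 13).
  S_0 = Σ v_i r_i = 6·5 + 6·8 + 2·12 + 2·4 + 10·0 = 110 ≡ 6.
  S_1 = Σ v_i α_i r_i = 6·5·5 + 6·1·8 + 2·4·12 + 2·2·4 + 10·3·0 = 310 ≡ 11.
  α_i^2 mod 13 = [12, 1, 3, 4, 9].
  S_2 = Σ v_i α_i^2 r_i = 6·12·5 + 6·1·8 + 2·3·12 + 2·4·4 + 10·9·0 = 512 ≡ 5.
  S = (6, 11, 5) ≠ 0, so r is not a codeword (an error is present).
Step 3: locate the error. For a single error e at position i, S_ℓ = v_i·e·α_i^ℓ, so α_err = S_1/S_0.
  S_0^{−1} = 6^{−1} = 11 (mod 13), so α_err = 11·11 = 121 ≡ 4 = α_3. Error position i = 3.
  Consistency check: S_2/S_1 = 5·6 = 30 ≡ 4 = α_err ✓ (single-error assumption holds).
Step 4: error magnitude e = S_0/v_3 = S_0·∏_{j≠3}(α_3 − α_j) = 6·7 = 42 ≡ 3 (mod 13).
Step 5: correct position 3: c_3 = r_3 − e = 12 − 3 ≡ 9 (mod 13). Hence c = [5, 8, 9, 4, 0].
  Check: interpolating c through the α_i gives m(x) = 12 + 9·x (degree < 2) with m(α_i) = c_i for every i, so c is indeed a codeword.


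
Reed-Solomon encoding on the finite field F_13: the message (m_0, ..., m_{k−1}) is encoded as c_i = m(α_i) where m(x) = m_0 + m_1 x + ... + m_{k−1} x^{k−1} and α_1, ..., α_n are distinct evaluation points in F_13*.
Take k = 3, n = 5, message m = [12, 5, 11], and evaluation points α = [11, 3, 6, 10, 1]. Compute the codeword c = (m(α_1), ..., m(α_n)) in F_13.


c = [7, 9, 9, 5, 2]

Message polynomial: m(x) = 12 + 5·x + 11·x^2 (mod 13).
For each evaluation point α_i, compute m(α_i) mod 13:
  α_1 = 11: Horner steps 11 → 9 → 7, so m(11) = 7.
  α_2 = 3: Horner steps 11 → 12 → 9, so m(3) = 9.
  α_3 = 6: Horner steps 11 → 6 → 9, so m(6) = 9.
  α_4 = 10: Horner steps 11 → 11 → 5, so m(10) = 5.
  α_5 = 1: Horner steps 11 → 3 → 2, so m(1) = 2.
Codeword c = [7, 9, 9, 5, 2] ∈ F_13^5.


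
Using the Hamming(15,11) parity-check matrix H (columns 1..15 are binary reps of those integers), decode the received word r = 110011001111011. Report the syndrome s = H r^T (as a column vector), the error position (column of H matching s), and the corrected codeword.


s = (0, 1, 0, 1)^T, error position = 5, corrected codeword c = 110001001111011

Compute s = H r^T mod 2 one row at a time:
  s_1 = 0 + 1 + 1 + 1 + 1 + 0 + 1 + 1 = 6 ≡ 0 (mod 2).
  s_2 = 0 + 1 + 1 + 0 + 1 + 0 + 1 + 1 = 5 ≡ 1 (mod 2).
  s_3 = 1 + 0 + 1 + 0 + 1 + 1 + 1 + 1 = 6 ≡ 0 (mod 2).
  s_4 = 1 + 0 + 1 + 0 + 1 + 1 + 0 + 1 = 5 ≡ 1 (mod 2).
s = (0, 1, 0, 1)^T — this equals column 5 of H (binary 0101), so error is at position 5.
Correct: flip bit 5 of r = 110011001111011 to get c = 110001001111011.


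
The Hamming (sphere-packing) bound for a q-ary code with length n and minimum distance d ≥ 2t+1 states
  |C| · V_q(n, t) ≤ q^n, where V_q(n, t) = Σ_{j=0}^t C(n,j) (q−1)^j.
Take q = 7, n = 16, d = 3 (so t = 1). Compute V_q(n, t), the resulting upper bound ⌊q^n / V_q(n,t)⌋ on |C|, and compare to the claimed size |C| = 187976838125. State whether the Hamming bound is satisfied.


V_q(n, t) = 97, q^n = 33232930569601, Hamming bound = 342607531645, |C| = 187976838125 ≤ bound (satisfied).

Step 1: Compute V_q(n, t) = Σ_{j=0}^1 C(n, j) (q−1)^j.
  j = 0: C(16,0)·(6)^0 = 1·1 = 1.
  j = 1: C(16,1)·(6)^1 = 16·6 = 96.
  V_q(n, t) = 1 + 96 = 97.
Step 2: q^n = 7^16 = 33232930569601.
Step 3: Hamming bound ⌊q^n / V_q(n,t)⌋ = ⌊33232930569601/97⌋ = 342607531645.
Step 4: Compare |C| = 187976838125 to 342607531645: satisfied.
The claimed |C| lies below the Hamming bound.


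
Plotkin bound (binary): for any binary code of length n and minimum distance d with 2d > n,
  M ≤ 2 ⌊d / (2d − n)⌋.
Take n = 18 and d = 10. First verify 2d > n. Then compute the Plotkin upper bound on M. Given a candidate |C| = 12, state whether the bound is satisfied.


Plotkin bound M ≤ 10; given |C| = 12 > bound (violated).

Check applicability: 2d = 20, n = 18.
2d − n = 2 > 0, so Plotkin applies.
Compute d/(2d−n) = 10/2 ≈ 5.0000.
⌊d/(2d−n)⌋ = 5.
Plotkin bound: M ≤ 2·5 = 10.
Given |C| = 12, check: VIOLATED.
This |C| is above the Plotkin bound, so no binary code with n = 18, d = 10 and 12 codewords exists.


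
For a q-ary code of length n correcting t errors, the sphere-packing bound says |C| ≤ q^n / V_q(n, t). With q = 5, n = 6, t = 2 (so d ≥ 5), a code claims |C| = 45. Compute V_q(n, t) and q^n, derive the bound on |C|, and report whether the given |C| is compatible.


V_q(n, t) = 265, q^n = 15625, Hamming bound = 58, |C| = 45 ≤ bound (satisfied).

Step 1: Compute V_q(n, t) = Σ_{j=0}^2 C(n, j) (q−1)^j.
  j = 0: C(6,0)·(4)^0 = 1·1 = 1.
  j = 1: C(6,1)·(4)^1 = 6·4 = 24.
  j = 2: C(6,2)·(4)^2 = 15·16 = 240.
  V_q(n, t) = 1 + 24 + 240 = 265.
Step 2: q^n = 5^6 = 15625.
Step 3: Hamming bound ⌊q^n / V_q(n,t)⌋ = ⌊15625/265⌋ = 58.
Step 4: Compare |C| = 45 to 58: satisfied.
The claimed |C| lies below the Hamming bound.


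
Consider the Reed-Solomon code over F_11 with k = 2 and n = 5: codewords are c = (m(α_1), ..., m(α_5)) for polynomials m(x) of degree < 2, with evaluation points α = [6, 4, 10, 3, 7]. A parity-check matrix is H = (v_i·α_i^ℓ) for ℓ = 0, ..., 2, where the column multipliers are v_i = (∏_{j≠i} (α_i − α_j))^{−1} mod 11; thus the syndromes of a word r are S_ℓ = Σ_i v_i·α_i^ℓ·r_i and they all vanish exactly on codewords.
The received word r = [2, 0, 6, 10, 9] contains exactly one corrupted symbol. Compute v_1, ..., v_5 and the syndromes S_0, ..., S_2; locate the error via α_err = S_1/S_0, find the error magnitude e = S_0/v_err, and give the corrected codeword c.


S = (9, 8, 1), error at position 5, error magnitude e = 6, c = [2, 0, 6, 10, 3].

Step 1: column multipliers v_i = (∏_{j≠i}(α_i − α_j))^{−1} mod 11.
  i = 1 (α = 6): (6−4)(6−10)(6−3)(6−7) = 2·(−4)·3·(−1) = 24 ≡ 2, so v_1 = 2^{−1} = 6 (mod 11).
  i = 2 (α = 4): (4−6)(4−10)(4−3)(4−7) = (−2)·(−6)·1·(−3) = −36 ≡ 8, so v_2 = 8^{−1} = 7 (mod 11).
  i = 3 (α = 10): (10−6)(10−4)(10−3)(10−7) = 4·6·7·3 = 504 ≡ 9, so v_3 = 9^{−1} = 5 (mod 11).
  i = 4 (α = 3): (3−6)(3−4)(3−10)(3−7) = (−3)·(−1)·(−7)·(−4) = 84 ≡ 7, so v_4 = 7^{−1} = 8 (mod 11).
  i = 5 (α = 7): (7−6)(7−4)(7−10)(7−3) = 1·3·(−3)·4 = −36 ≡ 8, so v_5 = 8^{−1} = 7 (mod 11).
  v = [6, 7, 5, 8, 7].
Step 2: syndromes of r = [2, 0, 6, 10, 9] (all sums mod 11).
  S_0 = Σ v_i r_i = 6·2 + 7·0 + 5·6 + 8·10 + 7·9 = 185 ≡ 9.
  S_1 = Σ v_i α_i r_i = 6·6·2 + 7·4·0 + 5·10·6 + 8·3·10 + 7·7·9 = 1053 ≡ 8.
  α_i^2 mod 11 = [3, 5, 1, 9, 5].
  S_2 = Σ v_i α_i^2 r_i = 6·3·2 + 7·5·0 + 5·1·6 + 8·9·10 + 7·5·9 = 1101 ≡ 1.
  S = (9, 8, 1) ≠ 0, so r is not a codeword (an error is present).
Step 3: locate the error. For a single error e at position i, S_ℓ = v_i·e·α_i^ℓ, so α_err = S_1/S_0.
  S_0^{−1} = 9^{−1} = 5 (mod 11), so α_err = 8·5 = 40 ≡ 7 = α_5. Error position i = 5.
  Consistency check: S_2/S_1 = 1·7 = 7 ≡ 7 = α_err ✓ (single-error assumption holds).
Step 4: error magnitude e = S_0/v_5 = S_0·∏_{j≠5}(α_5 − α_j) = 9·8 = 72 ≡ 6 (mod 11).
Step 5: correct position 5: c_5 = r_5 − e = 9 − 6 ≡ 3 (mod 11). Hence c = [2, 0, 6, 10, 3].
  Check: interpolating c through the α_i gives m(x) = 7 + 1·x (degree < 2) with m(α_i) = c_i for every i, so c is indeed a codeword.


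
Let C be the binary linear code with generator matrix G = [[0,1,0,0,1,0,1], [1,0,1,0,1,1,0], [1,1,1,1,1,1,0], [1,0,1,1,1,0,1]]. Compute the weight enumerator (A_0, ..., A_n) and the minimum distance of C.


Weight distribution: A_0 = 1, A_2 = 3, A_3 = 4, A_4 = 3, A_5 = 4, A_6 = 1. Minimum distance d = 2.

Enumerate all 2^4 = 16 messages m ∈ F_2^4.
For each, compute codeword c = mG in F_2^7, then tally its weight.
  m = 0000 → c = 0000000, weight = 0.
  m = 1000 → c = 0100101, weight = 3.
  m = 0100 → c = 1010110, weight = 4.
  m = 1100 → c = 1110011, weight = 5.
  m = 0010 → c = 1111110, weight = 6.
  m = 1010 → c = 1011011, weight = 5.
  m = 0110 → c = 0101000, weight = 2.
  m = 1110 → c = 0001101, weight = 3.
  m = 0001 → c = 1011101, weight = 5.
  m = 1001 → c = 1111000, weight = 4.
  m = 0101 → c = 0001011, weight = 3.
  m = 1101 → c = 0101110, weight = 4.
  m = 0011 → c = 0100011, weight = 3.
  m = 1011 → c = 0000110, weight = 2.
  m = 0111 → c = 1110101, weight = 5.
  m = 1111 → c = 1010000, weight = 2.
Tally weights:
  weight 0: 1 codewords.
  weight 2: 3 codewords.
  weight 3: 4 codewords.
  weight 4: 3 codewords.
  weight 5: 4 codewords.
  weight 6: 1 codewords.
Minimum distance d = smallest w > 0 with A_w > 0 = 2.
Sanity: Σ A_w = 16 = 2^4 = 16 ✓.


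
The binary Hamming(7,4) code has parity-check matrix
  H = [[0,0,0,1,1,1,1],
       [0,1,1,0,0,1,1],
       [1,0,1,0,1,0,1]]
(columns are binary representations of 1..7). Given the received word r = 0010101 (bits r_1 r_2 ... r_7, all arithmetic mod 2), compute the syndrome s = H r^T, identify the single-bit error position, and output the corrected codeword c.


s = (0, 0, 1)^T, error position = 1, corrected codeword c = 1010101

Compute s = H r^T mod 2 one row at a time:
  s_1 = 0 + 1 + 0 + 1 = 2 ≡ 0 (mod 2).
  s_2 = 0 + 1 + 0 + 1 = 2 ≡ 0 (mod 2).
  s_3 = 0 + 1 + 1 + 1 = 3 ≡ 1 (mod 2).
s = (0, 0, 1)^T — this equals column 1 of H (binary 001), so error is at position 1.
Correct: flip bit 1 of r = 0010101 to get c = 1010101.


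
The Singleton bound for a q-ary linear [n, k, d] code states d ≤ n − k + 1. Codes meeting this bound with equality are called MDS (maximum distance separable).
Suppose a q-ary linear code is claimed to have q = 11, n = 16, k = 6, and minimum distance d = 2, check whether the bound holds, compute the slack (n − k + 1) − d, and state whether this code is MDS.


Singleton RHS = n − k + 1 = 11, slack = 9, bound satisfied, not MDS.

Singleton bound: d ≤ n − k + 1.
Here n = 16, k = 6, so n − k + 1 = 11.
Given d = 2, check d ≤ 11: YES.
Slack = (n − k + 1) − d = 9.
The code is NOT MDS (slack = 9 > 0).
Description: the claimed parameters are [16, 6, 2]_11; such a code would be non-MDS.


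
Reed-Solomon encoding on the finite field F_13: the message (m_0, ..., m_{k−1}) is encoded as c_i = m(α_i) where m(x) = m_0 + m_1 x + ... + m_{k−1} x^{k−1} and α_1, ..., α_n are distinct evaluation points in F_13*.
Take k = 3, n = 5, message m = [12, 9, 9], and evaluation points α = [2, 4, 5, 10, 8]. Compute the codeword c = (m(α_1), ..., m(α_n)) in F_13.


c = [1, 10, 9, 1, 10]

Message polynomial: m(x) = 12 + 9·x + 9·x^2 (mod 13).
For each evaluation point α_i, compute m(α_i) mod 13:
  α_1 = 2: Horner steps 9 → 1 → 1, so m(2) = 1.
  α_2 = 4: Horner steps 9 → 6 → 10, so m(4) = 10.
  α_3 = 5: Horner steps 9 → 2 → 9, so m(5) = 9.
  α_4 = 10: Horner steps 9 → 8 → 1, so m(10) = 1.
  α_5 = 8: Horner steps 9 → 3 → 10, so m(8) = 10.
Codeword c = [1, 10, 9, 1, 10] ∈ F_13^5.


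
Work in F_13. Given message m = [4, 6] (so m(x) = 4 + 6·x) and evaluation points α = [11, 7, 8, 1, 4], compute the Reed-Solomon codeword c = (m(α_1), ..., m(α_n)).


c = [5, 7, 0, 10, 2]

Message polynomial: m(x) = 4 + 6·x (mod 13).
For each evaluation point α_i, compute m(α_i) mod 13:
  α_1 = 11: Horner steps 6 → 5, so m(11) = 5.
  α_2 = 7: Horner steps 6 → 7, so m(7) = 7.
  α_3 = 8: Horner steps 6 → 0, so m(8) = 0.
  α_4 = 1: Horner steps 6 → 10, so m(1) = 10.
  α_5 = 4: Horner steps 6 → 2, so m(4) = 2.
Codeword c = [5, 7, 0, 10, 2] ∈ F_13^5.


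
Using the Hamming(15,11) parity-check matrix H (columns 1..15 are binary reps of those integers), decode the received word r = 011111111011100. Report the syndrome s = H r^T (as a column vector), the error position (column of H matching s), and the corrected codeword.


s = (1, 0, 1, 0)^T, error position = 10, corrected codeword c = 011111111111100

Compute s = H r^T mod 2 one row at a time:
  s_1 = 1 + 1 + 0 + 1 + 1 + 1 + 0 + 0 = 5 ≡ 1 (mod 2).
  s_2 = 1 + 1 + 1 + 1 + 1 + 1 + 0 + 0 = 6 ≡ 0 (mod 2).
  s_3 = 1 + 1 + 1 + 1 + 0 + 1 + 0 + 0 = 5 ≡ 1 (mod 2).
  s_4 = 0 + 1 + 1 + 1 + 1 + 1 + 1 + 0 = 6 ≡ 0 (mod 2).
s = (1, 0, 1, 0)^T — this equals column 10 of H (binary 1010), so error is at position 10.
Correct: flip bit 10 of r = 011111111011100 to get c = 011111111111100.


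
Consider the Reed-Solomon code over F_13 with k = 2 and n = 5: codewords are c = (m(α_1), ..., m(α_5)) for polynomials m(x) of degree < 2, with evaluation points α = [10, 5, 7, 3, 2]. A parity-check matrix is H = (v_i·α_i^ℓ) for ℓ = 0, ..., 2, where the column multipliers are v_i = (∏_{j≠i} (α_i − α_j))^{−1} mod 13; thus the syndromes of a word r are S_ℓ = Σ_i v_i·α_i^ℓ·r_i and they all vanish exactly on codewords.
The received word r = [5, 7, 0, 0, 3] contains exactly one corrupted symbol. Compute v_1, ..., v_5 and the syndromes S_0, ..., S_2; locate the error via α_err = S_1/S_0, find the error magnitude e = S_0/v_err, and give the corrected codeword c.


S = (9, 11, 12), error at position 3, error magnitude e = 12, c = [5, 7, 1, 0, 3].

Step 1: column multipliers v_i = (∏_{j≠i}(α_i − α_j))^{−1} mod 13.
  i = 1 (α = 10): (10−5)(10−7)(10−3)(10−2) = 5·3·7·8 = 840 ≡ 8, so v_1 = 8^{−1} = 5 (mod 13).
  i = 2 (α = 5): (5−10)(5−7)(5−3)(5−2) = (−5)·(−2)·2·3 = 60 ≡ 8, so v_2 = 8^{−1} = 5 (mod 13).
  i = 3 (α = 7): (7−10)(7−5)(7−3)(7−2) = (−3)·2·4·5 = −120 ≡ 10, so v_3 = 10^{−1} = 4 (mod 13).
  i = 4 (α = 3): (3−10)(3−5)(3−7)(3−2) = (−7)·(−2)·(−4)·1 = −56 ≡ 9, so v_4 = 9^{−1} = 3 (mod 13).
  i = 5 (α = 2): (2−10)(2−5)(2−7)(2−3) = (−8)·(−3)·(−5)·(−1) = 120 ≡ 3, so v_5 = 3^{−1} = 9 (mod 13).
  v = [5, 5, 4, 3, 9].
Step 2: syndromes of r = [5, 7, 0, 0, 3] (all sums mod 13).
  S_0 = Σ v_i r_i = 5·5 + 5·7 + 4·0 + 3·0 + 9·3 = 87 ≡ 9.
  S_1 = Σ v_i α_i r_i = 5·10·5 + 5·5·7 + 4·7·0 + 3·3·0 + 9·2·3 = 479 ≡ 11.
  α_i^2 mod 13 = [9, 12, 10, 9, 4].
  S_2 = Σ v_i α_i^2 r_i = 5·9·5 + 5·12·7 + 4·10·0 + 3·9·0 + 9·4·3 = 753 ≡ 12.
  S = (9, 11, 12) ≠ 0, so r is not a codeword (an error is present).
Step 3: locate the error. For a single error e at position i, S_ℓ = v_i·e·α_i^ℓ, so α_err = S_1/S_0.
  S_0^{−1} = 9^{−1} = 3 (mod 13), so α_err = 11·3 = 33 ≡ 7 = α_3. Error position i = 3.
  Consistency check: S_2/S_1 = 12·6 = 72 ≡ 7 = α_err ✓ (single-error assumption holds).
Step 4: error magnitude e = S_0/v_3 = S_0·∏_{j≠3}(α_3 − α_j) = 9·10 = 90 ≡ 12 (mod 13).
Step 5: correct position 3: c_3 = r_3 − e = 0 − 12 ≡ 1 (mod 13). Hence c = [5, 7, 1, 0, 3].
  Check: interpolating c through the α_i gives m(x) = 9 + 10·x (degree < 2) with m(α_i) = c_i for every i, so c is indeed a codeword.


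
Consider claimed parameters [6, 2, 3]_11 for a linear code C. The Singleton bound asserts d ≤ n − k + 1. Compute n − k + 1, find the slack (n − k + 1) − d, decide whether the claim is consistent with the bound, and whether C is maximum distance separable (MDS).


Singleton RHS = n − k + 1 = 5, slack = 2, bound satisfied, not MDS.

Singleton bound: d ≤ n − k + 1.
Here n = 6, k = 2, so n − k + 1 = 5.
Given d = 3, check d ≤ 5: YES.
Slack = (n − k + 1) − d = 2.
The code is NOT MDS (slack = 2 > 0).
Description: the claimed parameters are [6, 2, 3]_11; such a code would be non-MDS.


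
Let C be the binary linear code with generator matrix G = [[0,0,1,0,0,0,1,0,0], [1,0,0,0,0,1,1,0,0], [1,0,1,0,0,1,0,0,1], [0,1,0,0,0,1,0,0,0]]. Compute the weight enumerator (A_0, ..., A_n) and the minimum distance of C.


Weight distribution: A_0 = 1, A_1 = 1, A_2 = 2, A_3 = 6, A_4 = 5, A_5 = 1. Minimum distance d = 1.

Enumerate all 2^4 = 16 messages m ∈ F_2^4.
For each, compute codeword c = mG in F_2^9, then tally its weight.
  m = 0000 → c = 000000000, weight = 0.
  m = 1000 → c = 001000100, weight = 2.
  m = 0100 → c = 100001100, weight = 3.
  m = 1100 → c = 101001000, weight = 3.
  m = 0010 → c = 101001001, weight = 4.
  m = 1010 → c = 100001101, weight = 4.
  m = 0110 → c = 001000101, weight = 3.
  m = 1110 → c = 000000001, weight = 1.
  m = 0001 → c = 010001000, weight = 2.
  m = 1001 → c = 011001100, weight = 4.
  m = 0101 → c = 110000100, weight = 3.
  m = 1101 → c = 111000000, weight = 3.
  m = 0011 → c = 111000001, weight = 4.
  m = 1011 → c = 110000101, weight = 4.
  m = 0111 → c = 011001101, weight = 5.
  m = 1111 → c = 010001001, weight = 3.
Tally weights:
  weight 0: 1 codewords.
  weight 1: 1 codewords.
  weight 2: 2 codewords.
  weight 3: 6 codewords.
  weight 4: 5 codewords.
  weight 5: 1 codewords.
Minimum distance d = smallest w > 0 with A_w > 0 = 1.
Sanity: Σ A_w = 16 = 2^4 = 16 ✓.


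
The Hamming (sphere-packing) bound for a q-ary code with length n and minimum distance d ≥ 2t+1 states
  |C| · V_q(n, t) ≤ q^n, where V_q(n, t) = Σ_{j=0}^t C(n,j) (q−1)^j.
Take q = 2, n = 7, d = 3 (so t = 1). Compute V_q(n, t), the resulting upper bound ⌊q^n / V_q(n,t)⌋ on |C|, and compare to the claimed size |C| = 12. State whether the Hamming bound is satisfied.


V_q(n, t) = 8, q^n = 128, Hamming bound = 16, |C| = 12 ≤ bound (satisfied).

Step 1: Compute V_q(n, t) = Σ_{j=0}^1 C(n, j) (q−1)^j.
  j = 0: C(7,0)·(1)^0 = 1·1 = 1.
  j = 1: C(7,1)·(1)^1 = 7·1 = 7.
  V_q(n, t) = 1 + 7 = 8.
Step 2: q^n = 2^7 = 128.
Step 3: Hamming bound ⌊q^n / V_q(n,t)⌋ = ⌊128/8⌋ = 16.
Step 4: Compare |C| = 12 to 16: satisfied.
The claimed |C| lies below the Hamming bound.


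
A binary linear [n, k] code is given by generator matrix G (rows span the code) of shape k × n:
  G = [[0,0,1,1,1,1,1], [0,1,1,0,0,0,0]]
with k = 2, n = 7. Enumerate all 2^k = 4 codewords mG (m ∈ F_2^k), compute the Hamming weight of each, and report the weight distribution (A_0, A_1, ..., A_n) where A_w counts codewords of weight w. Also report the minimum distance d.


Weight distribution: A_0 = 1, A_2 = 1, A_5 = 2. Minimum distance d = 2.

Enumerate all 2^2 = 4 messages m ∈ F_2^2.
For each, compute codeword c = mG in F_2^7, then tally its weight.
  m = 00 → c = 0000000, weight = 0.
  m = 10 → c = 0011111, weight = 5.
  m = 01 → c = 0110000, weight = 2.
  m = 11 → c = 0101111, weight = 5.
Tally weights:
  weight 0: 1 codewords.
  weight 2: 1 codewords.
  weight 5: 2 codewords.
Minimum distance d = smallest w > 0 with A_w > 0 = 2.
Sanity: Σ A_w = 4 = 2^2 = 4 ✓.


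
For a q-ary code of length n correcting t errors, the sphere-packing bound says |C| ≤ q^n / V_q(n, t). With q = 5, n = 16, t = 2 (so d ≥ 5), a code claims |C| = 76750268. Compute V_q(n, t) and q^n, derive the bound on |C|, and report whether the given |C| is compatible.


V_q(n, t) = 1985, q^n = 152587890625, Hamming bound = 76870473, |C| = 76750268 ≤ bound (satisfied).

Step 1: Compute V_q(n, t) = Σ_{j=0}^2 C(n, j) (q−1)^j.
  j = 0: C(16,0)·(4)^0 = 1·1 = 1.
  j = 1: C(16,1)·(4)^1 = 16·4 = 64.
  j = 2: C(16,2)·(4)^2 = 120·16 = 1920.
  V_q(n, t) = 1 + 64 + 1920 = 1985.
Step 2: q^n = 5^16 = 152587890625.
Step 3: Hamming bound ⌊q^n / V_q(n,t)⌋ = ⌊152587890625/1985⌋ = 76870473.
Step 4: Compare |C| = 76750268 to 76870473: satisfied.
The claimed |C| lies below the Hamming bound.


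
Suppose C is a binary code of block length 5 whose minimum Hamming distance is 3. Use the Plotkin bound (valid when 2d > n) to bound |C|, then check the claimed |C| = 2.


Plotkin bound M ≤ 6; given |C| = 2 ≤ bound (satisfied).

Check applicability: 2d = 6, n = 5.
2d − n = 1 > 0, so Plotkin applies.
Compute d/(2d−n) = 3/1 ≈ 3.0000.
⌊d/(2d−n)⌋ = 3.
Plotkin bound: M ≤ 2·3 = 6.
Given |C| = 2, check: satisfied.
This |C| is below the Plotkin bound.


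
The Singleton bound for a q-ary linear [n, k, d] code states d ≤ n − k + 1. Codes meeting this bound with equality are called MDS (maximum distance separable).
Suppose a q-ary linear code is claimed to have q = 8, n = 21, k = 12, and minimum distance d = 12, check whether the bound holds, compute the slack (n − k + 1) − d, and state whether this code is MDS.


Singleton RHS = n − k + 1 = 10, slack = -2, bound violated (no such code; not MDS).

Singleton bound: d ≤ n − k + 1.
Here n = 21, k = 12, so n − k + 1 = 10.
Given d = 12, check d ≤ 10: NO.
Slack = (n − k + 1) − d = -2.
The slack is negative: d = 12 exceeds n − k + 1 = 10 by 2, so the Singleton bound is violated and no linear [21, 12, 12]_8 code can exist. In particular it is not MDS (MDS requires d = n − k + 1 exactly).
Description: the claimed parameters are [21, 12, 12]_8; such a code would be impossible (violates the Singleton bound).


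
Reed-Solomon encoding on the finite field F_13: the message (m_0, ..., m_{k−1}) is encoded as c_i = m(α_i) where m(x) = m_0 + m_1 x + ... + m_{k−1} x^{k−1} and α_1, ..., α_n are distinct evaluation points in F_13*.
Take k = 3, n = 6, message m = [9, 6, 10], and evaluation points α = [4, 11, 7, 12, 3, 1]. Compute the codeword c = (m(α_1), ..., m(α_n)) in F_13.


c = [11, 11, 8, 0, 0, 12]

Message polynomial: m(x) = 9 + 6·x + 10·x^2 (mod 13).
For each evaluation point α_i, compute m(α_i) mod 13:
  α_1 = 4: Horner steps 10 → 7 → 11, so m(4) = 11.
  α_2 = 11: Horner steps 10 → 12 → 11, so m(11) = 11.
  α_3 = 7: Horner steps 10 → 11 → 8, so m(7) = 8.
  α_4 = 12: Horner steps 10 → 9 → 0, so m(12) = 0.
  α_5 = 3: Horner steps 10 → 10 → 0, so m(3) = 0.
  α_6 = 1: Horner steps 10 → 3 → 12, so m(1) = 12.
Codeword c = [11, 11, 8, 0, 0, 12] ∈ F_13^6.


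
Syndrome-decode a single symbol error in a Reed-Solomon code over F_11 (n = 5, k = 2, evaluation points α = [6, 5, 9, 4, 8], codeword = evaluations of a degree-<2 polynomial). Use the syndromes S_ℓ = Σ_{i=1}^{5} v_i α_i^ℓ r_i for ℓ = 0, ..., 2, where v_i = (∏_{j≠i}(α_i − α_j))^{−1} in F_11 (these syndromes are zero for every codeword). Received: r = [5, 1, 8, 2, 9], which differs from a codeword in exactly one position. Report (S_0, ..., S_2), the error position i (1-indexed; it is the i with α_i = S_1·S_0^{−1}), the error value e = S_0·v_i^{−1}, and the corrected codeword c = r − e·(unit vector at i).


S = (5, 8, 4), error at position 1, error magnitude e = 5, c = [0, 1, 8, 2, 9].

Step 1: column multipliers v_i = (∏_{j≠i}(α_i − α_j))^{−1} mod 11.
  i = 1 (α = 6): (6−5)(6−9)(6−4)(6−8) = 1·(−3)·2·(−2) = 12 ≡ 1, so v_1 = 1^{−1} = 1 (mod 11).
  i = 2 (α = 5): (5−6)(5−9)(5−4)(5−8) = (−1)·(−4)·1·(−3) = −12 ≡ 10, so v_2 = 10^{−1} = 10 (mod 11).
  i = 3 (α = 9): (9−6)(9−5)(9−4)(9−8) = 3·4·5·1 = 60 ≡ 5, so v_3 = 5^{−1} = 9 (mod 11).
  i = 4 (α = 4): (4−6)(4−5)(4−9)(4−8) = (−2)·(−1)·(−5)·(−4) = 40 ≡ 7, so v_4 = 7^{−1} = 8 (mod 11).
  i = 5 (α = 8): (8−6)(8−5)(8−9)(8−4) = 2·3·(−1)·4 = −24 ≡ 9, so v_5 = 9^{−1} = 5 (mod 11).
  v = [1, 10, 9, 8, 5].
Step 2: syndromes of r = [5, 1, 8, 2, 9] (all sums mod 11).
  S_0 = Σ v_i r_i = 1·5 + 10·1 + 9·8 + 8·2 + 5·9 = 148 ≡ 5.
  S_1 = Σ v_i α_i r_i = 1·6·5 + 10·5·1 + 9·9·8 + 8·4·2 + 5·8·9 = 1152 ≡ 8.
  α_i^2 mod 11 = [3, 3, 4, 5, 9].
  S_2 = Σ v_i α_i^2 r_i = 1·3·5 + 10·3·1 + 9·4·8 + 8·5·2 + 5·9·9 = 818 ≡ 4.
  S = (5, 8, 4) ≠ 0, so r is not a codeword (an error is present).
Step 3: locate the error. For a single error e at position i, S_ℓ = v_i·e·α_i^ℓ, so α_err = S_1/S_0.
  S_0^{−1} = 5^{−1} = 9 (mod 11), so α_err = 8·9 = 72 ≡ 6 = α_1. Error position i = 1.
  Consistency check: S_2/S_1 = 4·7 = 28 ≡ 6 = α_err ✓ (single-error assumption holds).
Step 4: error magnitude e = S_0/v_1 = S_0·∏_{j≠1}(α_1 − α_j) = 5·1 = 5 ≡ 5 (mod 11).
Step 5: correct position 1: c_1 = r_1 − e = 5 − 5 ≡ 0 (mod 11). Hence c = [0, 1, 8, 2, 9].
  Check: interpolating c through the α_i gives m(x) = 6 + 10·x (degree < 2) with m(α_i) = c_i for every i, so c is indeed a codeword.


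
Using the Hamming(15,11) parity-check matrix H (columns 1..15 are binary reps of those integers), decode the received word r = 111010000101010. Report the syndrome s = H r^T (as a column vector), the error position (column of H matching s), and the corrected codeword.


s = (1, 1, 0, 1)^T, error position = 13, corrected codeword c = 111010000101110

Compute s = H r^T mod 2 one row at a time:
  s_1 = 0 + 0 + 1 + 0 + 1 + 0 + 1 + 0 = 3 ≡ 1 (mod 2).
  s_2 = 0 + 1 + 0 + 0 + 1 + 0 + 1 + 0 = 3 ≡ 1 (mod 2).
  s_3 = 1 + 1 + 0 + 0 + 1 + 0 + 1 + 0 = 4 ≡ 0 (mod 2).
  s_4 = 1 + 1 + 1 + 0 + 0 + 0 + 0 + 0 = 3 ≡ 1 (mod 2).
s = (1, 1, 0, 1)^T — this equals column 13 of H (binary 1101), so error is at position 13.
Correct: flip bit 13 of r = 111010000101010 to get c = 111010000101110.


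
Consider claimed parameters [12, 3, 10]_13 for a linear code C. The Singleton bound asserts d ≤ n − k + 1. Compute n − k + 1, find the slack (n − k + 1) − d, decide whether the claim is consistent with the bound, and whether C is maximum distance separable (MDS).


Singleton RHS = n − k + 1 = 10, slack = 0, bound satisfied, MDS.

Singleton bound: d ≤ n − k + 1.
Here n = 12, k = 3, so n − k + 1 = 10.
Given d = 10, check d ≤ 10: YES.
Slack = (n − k + 1) − d = 0.
The code is MDS (slack = 0).
Description: the claimed parameters are [12, 3, 10]_13; such a code would be MDS (meets Singleton bound).


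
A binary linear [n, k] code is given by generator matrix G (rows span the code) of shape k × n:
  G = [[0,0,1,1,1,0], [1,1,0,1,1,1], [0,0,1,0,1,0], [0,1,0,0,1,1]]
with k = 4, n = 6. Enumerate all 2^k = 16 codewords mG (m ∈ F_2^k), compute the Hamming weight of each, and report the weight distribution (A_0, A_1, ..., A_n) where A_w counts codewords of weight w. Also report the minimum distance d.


Weight distribution: A_0 = 1, A_1 = 2, A_2 = 2, A_3 = 4, A_4 = 5, A_5 = 2. Minimum distance d = 1.

Enumerate all 2^4 = 16 messages m ∈ F_2^4.
For each, compute codeword c = mG in F_2^6, then tally its weight.
  m = 0000 → c = 000000, weight = 0.
  m = 1000 → c = 001110, weight = 3.
  m = 0100 → c = 110111, weight = 5.
  m = 1100 → c = 111001, weight = 4.
  m = 0010 → c = 001010, weight = 2.
  m = 1010 → c = 000100, weight = 1.
  m = 0110 → c = 111101, weight = 5.
  m = 1110 → c = 110011, weight = 4.
  m = 0001 → c = 010011, weight = 3.
  m = 1001 → c = 011101, weight = 4.
  m = 0101 → c = 100100, weight = 2.
  m = 1101 → c = 101010, weight = 3.
  m = 0011 → c = 011001, weight = 3.
  m = 1011 → c = 010111, weight = 4.
  m = 0111 → c = 101110, weight = 4.
  m = 1111 → c = 100000, weight = 1.
Tally weights:
  weight 0: 1 codewords.
  weight 1: 2 codewords.
  weight 2: 2 codewords.
  weight 3: 4 codewords.
  weight 4: 5 codewords.
  weight 5: 2 codewords.
Minimum distance d = smallest w > 0 with A_w > 0 = 1.
Sanity: Σ A_w = 16 = 2^4 = 16 ✓.


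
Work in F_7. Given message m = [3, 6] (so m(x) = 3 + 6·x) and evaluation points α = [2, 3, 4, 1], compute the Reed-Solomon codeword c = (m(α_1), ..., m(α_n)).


c = [1, 0, 6, 2]

Message polynomial: m(x) = 3 + 6·x (mod 7).
For each evaluation point α_i, compute m(α_i) mod 7:
  α_1 = 2: Horner steps 6 → 1, so m(2) = 1.
  α_2 = 3: Horner steps 6 → 0, so m(3) = 0.
  α_3 = 4: Horner steps 6 → 6, so m(4) = 6.
  α_4 = 1: Horner steps 6 → 2, so m(1) = 2.
Codeword c = [1, 0, 6, 2] ∈ F_7^4.


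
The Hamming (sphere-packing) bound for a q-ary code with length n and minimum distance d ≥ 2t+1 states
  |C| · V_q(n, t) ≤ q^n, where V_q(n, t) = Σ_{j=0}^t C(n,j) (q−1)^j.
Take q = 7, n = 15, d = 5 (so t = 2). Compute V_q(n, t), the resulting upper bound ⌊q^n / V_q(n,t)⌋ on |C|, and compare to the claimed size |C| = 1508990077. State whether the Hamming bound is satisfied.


V_q(n, t) = 3871, q^n = 4747561509943, Hamming bound = 1226443169, |C| = 1508990077 > bound (violated).

Step 1: Compute V_q(n, t) = Σ_{j=0}^2 C(n, j) (q−1)^j.
  j = 0: C(15,0)·(6)^0 = 1·1 = 1.
  j = 1: C(15,1)·(6)^1 = 15·6 = 90.
  j = 2: C(15,2)·(6)^2 = 105·36 = 3780.
  V_q(n, t) = 1 + 90 + 3780 = 3871.
Step 2: q^n = 7^15 = 4747561509943.
Step 3: Hamming bound ⌊q^n / V_q(n,t)⌋ = ⌊4747561509943/3871⌋ = 1226443169.
Step 4: Compare |C| = 1508990077 to 1226443169: violated.
The claimed |C| lies above the Hamming bound, so no 7-ary code of length 15 with d ≥ 5 can have 1508990077 codewords.
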